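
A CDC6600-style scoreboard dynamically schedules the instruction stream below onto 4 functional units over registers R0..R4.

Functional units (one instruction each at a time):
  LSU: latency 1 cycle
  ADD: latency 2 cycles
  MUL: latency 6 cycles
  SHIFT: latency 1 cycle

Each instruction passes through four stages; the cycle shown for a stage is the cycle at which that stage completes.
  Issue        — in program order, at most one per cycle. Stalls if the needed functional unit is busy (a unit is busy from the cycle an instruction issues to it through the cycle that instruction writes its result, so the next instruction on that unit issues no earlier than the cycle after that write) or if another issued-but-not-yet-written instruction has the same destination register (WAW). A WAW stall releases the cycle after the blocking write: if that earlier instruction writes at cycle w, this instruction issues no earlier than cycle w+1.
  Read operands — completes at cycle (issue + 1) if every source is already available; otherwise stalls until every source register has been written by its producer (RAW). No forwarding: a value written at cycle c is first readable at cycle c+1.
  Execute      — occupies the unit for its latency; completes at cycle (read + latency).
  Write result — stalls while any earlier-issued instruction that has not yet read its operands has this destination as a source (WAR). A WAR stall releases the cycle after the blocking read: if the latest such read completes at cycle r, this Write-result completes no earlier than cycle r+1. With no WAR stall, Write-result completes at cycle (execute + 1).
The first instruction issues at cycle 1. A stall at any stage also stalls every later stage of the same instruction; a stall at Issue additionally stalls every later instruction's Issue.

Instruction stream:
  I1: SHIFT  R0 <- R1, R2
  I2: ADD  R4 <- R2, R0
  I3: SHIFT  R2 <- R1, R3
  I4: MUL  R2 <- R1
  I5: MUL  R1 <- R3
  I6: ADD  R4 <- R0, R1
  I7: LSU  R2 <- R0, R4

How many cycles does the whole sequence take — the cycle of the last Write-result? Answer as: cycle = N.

t=1  issue I1 (SHIFT)
t=2  I1 read-ops; issue I2 (ADD)
t=3  I1 finished on SHIFT
t=4  I1→R0
t=5  I2 read-ops; issue I3 (SHIFT)
t=6  I3 read-ops
t=7  I2 finished on ADD; I3 finished on SHIFT
t=8  I2→R4; I3→R2
t=9  issue I4 (MUL)
t=10  I4 read-ops
t=16  I4 finished on MUL
t=17  I4→R2
t=18  issue I5 (MUL)
t=19  I5 read-ops; issue I6 (ADD)
t=20  issue I7 (LSU)
t=25  I5 finished on MUL
t=26  I5→R1
t=27  I6 read-ops
t=29  I6 finished on ADD
t=30  I6→R4
t=31  I7 read-ops
t=32  I7 finished on LSU
t=33  I7→R2

cycle = 33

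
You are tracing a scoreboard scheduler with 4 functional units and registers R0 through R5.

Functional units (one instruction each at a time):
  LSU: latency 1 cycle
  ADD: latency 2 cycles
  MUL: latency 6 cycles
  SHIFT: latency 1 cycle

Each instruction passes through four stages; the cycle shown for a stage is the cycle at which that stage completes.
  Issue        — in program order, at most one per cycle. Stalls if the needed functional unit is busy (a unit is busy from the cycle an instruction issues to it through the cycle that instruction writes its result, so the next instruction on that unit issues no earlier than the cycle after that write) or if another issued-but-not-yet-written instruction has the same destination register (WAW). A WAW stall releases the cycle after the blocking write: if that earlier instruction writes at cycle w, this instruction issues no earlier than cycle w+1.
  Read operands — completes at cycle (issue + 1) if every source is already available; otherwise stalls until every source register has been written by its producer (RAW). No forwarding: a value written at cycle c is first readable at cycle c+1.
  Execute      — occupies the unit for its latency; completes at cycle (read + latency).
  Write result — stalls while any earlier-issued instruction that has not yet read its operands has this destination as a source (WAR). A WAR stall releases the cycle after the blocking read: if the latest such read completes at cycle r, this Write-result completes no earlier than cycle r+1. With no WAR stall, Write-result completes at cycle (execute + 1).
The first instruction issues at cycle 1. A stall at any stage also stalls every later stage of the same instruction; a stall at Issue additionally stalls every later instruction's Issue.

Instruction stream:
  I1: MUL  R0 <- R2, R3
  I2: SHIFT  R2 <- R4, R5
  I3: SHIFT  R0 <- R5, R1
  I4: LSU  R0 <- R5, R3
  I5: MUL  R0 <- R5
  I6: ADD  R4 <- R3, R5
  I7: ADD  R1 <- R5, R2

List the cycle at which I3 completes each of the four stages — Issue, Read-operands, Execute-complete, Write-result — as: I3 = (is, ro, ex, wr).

I3 = (10, 11, 12, 13)

t=1  I1 issues→MUL
t=2  I1 reads · I2 issues→SHIFT
t=3  I2 reads
t=4  I2 exec-done
t=5  I2 writes R2
t=8  I1 exec-done
t=9  I1 writes R0
t=10  I3 issues→SHIFT
t=11  I3 reads
t=12  I3 exec-done
t=13  I3 writes R0
t=14  I4 issues→LSU
t=15  I4 reads
t=16  I4 exec-done
t=17  I4 writes R0
t=18  I5 issues→MUL
t=19  I5 reads · I6 issues→ADD
t=20  I6 reads
t=22  I6 exec-done
t=23  I6 writes R4
t=24  I7 issues→ADD
t=25  I5 exec-done · I7 reads
t=26  I5 writes R0
t=27  I7 exec-done
t=28  I7 writes R1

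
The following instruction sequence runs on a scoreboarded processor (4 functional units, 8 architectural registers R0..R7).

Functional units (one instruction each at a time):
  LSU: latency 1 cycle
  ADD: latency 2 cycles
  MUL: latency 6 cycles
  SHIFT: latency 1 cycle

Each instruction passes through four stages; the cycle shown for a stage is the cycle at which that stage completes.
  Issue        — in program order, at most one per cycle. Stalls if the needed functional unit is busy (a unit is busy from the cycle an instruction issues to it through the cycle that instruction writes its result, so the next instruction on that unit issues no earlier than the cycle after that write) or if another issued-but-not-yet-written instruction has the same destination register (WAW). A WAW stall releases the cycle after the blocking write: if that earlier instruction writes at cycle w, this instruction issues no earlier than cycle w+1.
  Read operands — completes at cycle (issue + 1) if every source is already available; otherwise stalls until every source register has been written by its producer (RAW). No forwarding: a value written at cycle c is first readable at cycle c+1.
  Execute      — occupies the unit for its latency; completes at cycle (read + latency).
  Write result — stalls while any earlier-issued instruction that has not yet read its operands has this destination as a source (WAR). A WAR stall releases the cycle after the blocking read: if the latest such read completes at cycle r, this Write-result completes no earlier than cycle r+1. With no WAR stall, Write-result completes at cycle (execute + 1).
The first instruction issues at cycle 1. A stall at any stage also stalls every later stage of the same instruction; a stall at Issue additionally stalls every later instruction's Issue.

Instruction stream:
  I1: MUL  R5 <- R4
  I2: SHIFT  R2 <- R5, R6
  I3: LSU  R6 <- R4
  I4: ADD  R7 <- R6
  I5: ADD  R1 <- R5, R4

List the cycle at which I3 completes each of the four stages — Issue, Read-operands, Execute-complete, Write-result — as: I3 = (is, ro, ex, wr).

I3 = (3, 4, 5, 11)

[1] I1 dispatched to MUL
[2] I1 operands ready, I2 dispatched to SHIFT
[3] I3 dispatched to LSU
[4] I3 operands ready, I4 dispatched to ADD
[5] I3 complete
[8] I1 complete
[9] R5←I1
[10] I2 operands ready
[11] I2 complete, R6←I3
[12] R2←I2, I4 operands ready
[14] I4 complete
[15] R7←I4
[16] I5 dispatched to ADD
[17] I5 operands ready
[19] I5 complete
[20] R1←I5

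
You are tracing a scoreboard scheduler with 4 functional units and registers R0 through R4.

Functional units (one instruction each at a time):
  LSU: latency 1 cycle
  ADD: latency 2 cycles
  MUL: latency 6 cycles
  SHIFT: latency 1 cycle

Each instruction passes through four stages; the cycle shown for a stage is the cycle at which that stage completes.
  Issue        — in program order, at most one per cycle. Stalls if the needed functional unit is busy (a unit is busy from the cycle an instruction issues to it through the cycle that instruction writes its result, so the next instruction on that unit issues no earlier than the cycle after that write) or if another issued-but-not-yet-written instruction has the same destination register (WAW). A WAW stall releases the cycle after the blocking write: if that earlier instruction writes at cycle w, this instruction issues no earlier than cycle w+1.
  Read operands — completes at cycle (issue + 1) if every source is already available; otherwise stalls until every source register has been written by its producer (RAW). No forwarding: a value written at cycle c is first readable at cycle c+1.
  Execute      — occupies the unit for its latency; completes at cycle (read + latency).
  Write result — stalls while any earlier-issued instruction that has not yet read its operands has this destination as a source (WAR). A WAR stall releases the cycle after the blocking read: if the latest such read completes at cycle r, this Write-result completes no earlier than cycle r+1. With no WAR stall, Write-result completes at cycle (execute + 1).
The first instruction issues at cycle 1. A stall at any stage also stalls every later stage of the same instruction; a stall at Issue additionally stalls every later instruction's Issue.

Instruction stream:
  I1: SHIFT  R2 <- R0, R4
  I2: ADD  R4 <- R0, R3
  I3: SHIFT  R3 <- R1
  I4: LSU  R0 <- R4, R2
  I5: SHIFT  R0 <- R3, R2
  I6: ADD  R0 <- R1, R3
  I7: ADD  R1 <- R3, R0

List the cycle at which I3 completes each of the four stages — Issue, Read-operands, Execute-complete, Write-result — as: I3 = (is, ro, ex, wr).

I3 = (5, 6, 7, 8)

c1: I1→SHIFT
c2: I1 RO; I2→ADD
c3: I1 EX; I2 RO
c4: I1 WR R2
c5: I2 EX; I3→SHIFT
c6: I2 WR R4; I3 RO; I4→LSU
c7: I3 EX; I4 RO
c8: I3 WR R3; I4 EX
c9: I4 WR R0
c10: I5→SHIFT
c11: I5 RO
c12: I5 EX
c13: I5 WR R0
c14: I6→ADD
c15: I6 RO
c17: I6 EX
c18: I6 WR R0
c19: I7→ADD
c20: I7 RO
c22: I7 EX
c23: I7 WR R1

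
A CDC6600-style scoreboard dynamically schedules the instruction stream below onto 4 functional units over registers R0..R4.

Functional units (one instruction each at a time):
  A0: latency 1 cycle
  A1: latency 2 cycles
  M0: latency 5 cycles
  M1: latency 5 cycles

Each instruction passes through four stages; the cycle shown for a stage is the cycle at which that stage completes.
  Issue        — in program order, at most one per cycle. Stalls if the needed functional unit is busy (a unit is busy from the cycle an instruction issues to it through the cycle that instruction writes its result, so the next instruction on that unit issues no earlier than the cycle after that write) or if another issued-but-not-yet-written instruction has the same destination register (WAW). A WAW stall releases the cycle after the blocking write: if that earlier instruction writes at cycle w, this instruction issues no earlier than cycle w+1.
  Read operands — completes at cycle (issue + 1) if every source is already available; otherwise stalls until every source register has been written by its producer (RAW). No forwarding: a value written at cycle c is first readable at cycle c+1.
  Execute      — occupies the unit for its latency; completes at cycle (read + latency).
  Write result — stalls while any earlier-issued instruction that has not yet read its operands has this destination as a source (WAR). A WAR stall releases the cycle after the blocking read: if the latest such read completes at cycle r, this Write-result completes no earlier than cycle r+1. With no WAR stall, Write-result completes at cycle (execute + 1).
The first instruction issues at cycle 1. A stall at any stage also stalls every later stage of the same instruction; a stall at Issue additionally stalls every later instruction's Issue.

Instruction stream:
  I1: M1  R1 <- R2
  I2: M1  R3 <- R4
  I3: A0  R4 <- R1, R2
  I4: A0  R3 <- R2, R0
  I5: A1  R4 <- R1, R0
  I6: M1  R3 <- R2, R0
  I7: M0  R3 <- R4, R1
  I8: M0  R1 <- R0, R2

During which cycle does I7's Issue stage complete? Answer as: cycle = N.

cycle = 29

t=1  I1→M1
t=2  I1 RO
t=7  I1 EX
t=8  I1 WR R1
t=9  I2→M1
t=10  I2 RO; I3→A0
t=11  I3 RO
t=12  I3 EX
t=13  I3 WR R4
t=15  I2 EX
t=16  I2 WR R3
t=17  I4→A0
t=18  I4 RO; I5→A1
t=19  I4 EX; I5 RO
t=20  I4 WR R3
t=21  I5 EX; I6→M1
t=22  I5 WR R4; I6 RO
t=27  I6 EX
t=28  I6 WR R3
t=29  I7→M0
t=30  I7 RO
t=35  I7 EX
t=36  I7 WR R3
t=37  I8→M0
t=38  I8 RO
t=43  I8 EX
t=44  I8 WR R1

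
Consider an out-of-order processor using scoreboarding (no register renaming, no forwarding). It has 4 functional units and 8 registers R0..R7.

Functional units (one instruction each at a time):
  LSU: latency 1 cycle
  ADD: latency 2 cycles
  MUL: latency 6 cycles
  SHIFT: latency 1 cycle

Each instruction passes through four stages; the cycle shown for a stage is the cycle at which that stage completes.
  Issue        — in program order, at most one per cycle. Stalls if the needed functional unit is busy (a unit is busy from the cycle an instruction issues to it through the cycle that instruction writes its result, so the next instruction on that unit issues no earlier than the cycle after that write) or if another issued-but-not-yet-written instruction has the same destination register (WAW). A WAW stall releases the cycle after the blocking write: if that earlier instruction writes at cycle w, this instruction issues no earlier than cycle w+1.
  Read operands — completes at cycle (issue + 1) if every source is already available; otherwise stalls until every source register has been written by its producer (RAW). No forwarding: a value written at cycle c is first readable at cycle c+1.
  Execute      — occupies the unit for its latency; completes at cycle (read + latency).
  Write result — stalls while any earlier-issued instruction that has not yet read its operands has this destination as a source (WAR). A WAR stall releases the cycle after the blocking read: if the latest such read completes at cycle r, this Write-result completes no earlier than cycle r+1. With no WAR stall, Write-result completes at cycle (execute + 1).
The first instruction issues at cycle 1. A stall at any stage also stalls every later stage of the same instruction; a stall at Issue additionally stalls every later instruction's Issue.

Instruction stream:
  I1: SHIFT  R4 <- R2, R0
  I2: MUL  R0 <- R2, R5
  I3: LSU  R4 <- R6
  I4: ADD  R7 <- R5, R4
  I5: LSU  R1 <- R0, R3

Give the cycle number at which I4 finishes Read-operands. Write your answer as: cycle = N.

t=1  I1 issues→SHIFT
t=2  I1 reads · I2 issues→MUL
t=3  I1 exec-done · I2 reads
t=4  I1 writes R4
t=5  I3 issues→LSU
t=6  I3 reads · I4 issues→ADD
t=7  I3 exec-done
t=8  I3 writes R4
t=9  I2 exec-done · I4 reads · I5 issues→LSU
t=10  I2 writes R0
t=11  I4 exec-done · I5 reads
t=12  I4 writes R7 · I5 exec-done
t=13  I5 writes R1

cycle = 9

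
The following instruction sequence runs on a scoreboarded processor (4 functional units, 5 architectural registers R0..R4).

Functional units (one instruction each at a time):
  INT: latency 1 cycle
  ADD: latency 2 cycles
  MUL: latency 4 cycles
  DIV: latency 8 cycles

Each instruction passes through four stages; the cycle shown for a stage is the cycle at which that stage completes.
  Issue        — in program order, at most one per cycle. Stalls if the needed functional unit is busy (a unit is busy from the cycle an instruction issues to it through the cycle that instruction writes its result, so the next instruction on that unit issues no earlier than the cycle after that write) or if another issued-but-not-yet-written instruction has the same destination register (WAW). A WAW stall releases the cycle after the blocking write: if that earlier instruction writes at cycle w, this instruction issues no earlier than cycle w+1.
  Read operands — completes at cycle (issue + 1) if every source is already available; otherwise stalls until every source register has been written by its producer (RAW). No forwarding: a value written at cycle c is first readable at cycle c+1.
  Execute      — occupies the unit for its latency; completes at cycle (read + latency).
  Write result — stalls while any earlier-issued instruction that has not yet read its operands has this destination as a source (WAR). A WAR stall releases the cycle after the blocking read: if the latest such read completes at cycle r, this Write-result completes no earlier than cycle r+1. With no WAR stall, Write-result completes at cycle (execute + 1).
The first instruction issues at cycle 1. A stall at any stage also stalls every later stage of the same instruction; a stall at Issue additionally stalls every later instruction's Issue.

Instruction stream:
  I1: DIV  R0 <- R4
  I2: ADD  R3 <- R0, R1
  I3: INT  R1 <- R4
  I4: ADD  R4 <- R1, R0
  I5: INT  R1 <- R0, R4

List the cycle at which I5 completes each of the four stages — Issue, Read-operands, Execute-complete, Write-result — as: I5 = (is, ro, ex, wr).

I5 = (17, 21, 22, 23)

I1: IS=1 RO=2 EX=10 WR=11
I2: IS=2 RO=12 EX=14 WR=15  [RAW R0: wait I1 write@11]
I3: IS=3 RO=4 EX=5 WR=13  [WAR R1: wait I2 read@12]
I4: IS=16 RO=17 EX=19 WR=20  [struct: ADD busy until I2 writes@15]
I5: IS=17 RO=21 EX=22 WR=23  [RAW R4: wait I4 write@20]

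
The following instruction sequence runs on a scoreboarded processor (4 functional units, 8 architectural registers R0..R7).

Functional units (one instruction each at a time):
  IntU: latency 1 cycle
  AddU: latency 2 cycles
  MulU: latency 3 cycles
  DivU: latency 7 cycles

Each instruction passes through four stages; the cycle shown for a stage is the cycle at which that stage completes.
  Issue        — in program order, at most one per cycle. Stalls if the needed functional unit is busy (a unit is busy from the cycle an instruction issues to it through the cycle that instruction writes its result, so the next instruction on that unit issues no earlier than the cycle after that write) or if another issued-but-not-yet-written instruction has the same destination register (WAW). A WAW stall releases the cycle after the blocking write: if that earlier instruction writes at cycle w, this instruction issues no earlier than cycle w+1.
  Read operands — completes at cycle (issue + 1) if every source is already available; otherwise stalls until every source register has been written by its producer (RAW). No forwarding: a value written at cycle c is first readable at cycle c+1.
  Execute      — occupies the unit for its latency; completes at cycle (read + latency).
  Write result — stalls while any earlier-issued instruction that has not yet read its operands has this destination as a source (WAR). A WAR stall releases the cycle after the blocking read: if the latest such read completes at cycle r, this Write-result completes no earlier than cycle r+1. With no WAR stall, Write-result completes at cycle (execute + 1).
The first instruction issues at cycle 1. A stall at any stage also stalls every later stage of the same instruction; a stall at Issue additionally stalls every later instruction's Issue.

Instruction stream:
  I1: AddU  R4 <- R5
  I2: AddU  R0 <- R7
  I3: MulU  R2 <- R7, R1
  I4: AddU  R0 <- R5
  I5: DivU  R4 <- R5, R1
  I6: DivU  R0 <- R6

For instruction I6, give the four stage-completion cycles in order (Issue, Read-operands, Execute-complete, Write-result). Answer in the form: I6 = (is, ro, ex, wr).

I6 = (22, 23, 30, 31)

I1: IS=1 RO=2 EX=4 WR=5
I2: IS=6 RO=7 EX=9 WR=10  [struct: AddU busy until I1 writes@5]
I3: IS=7 RO=8 EX=11 WR=12
I4: IS=11 RO=12 EX=14 WR=15  [struct: AddU busy until I2 writes@10]
I5: IS=12 RO=13 EX=20 WR=21
I6: IS=22 RO=23 EX=30 WR=31  [struct: DivU busy until I5 writes@21]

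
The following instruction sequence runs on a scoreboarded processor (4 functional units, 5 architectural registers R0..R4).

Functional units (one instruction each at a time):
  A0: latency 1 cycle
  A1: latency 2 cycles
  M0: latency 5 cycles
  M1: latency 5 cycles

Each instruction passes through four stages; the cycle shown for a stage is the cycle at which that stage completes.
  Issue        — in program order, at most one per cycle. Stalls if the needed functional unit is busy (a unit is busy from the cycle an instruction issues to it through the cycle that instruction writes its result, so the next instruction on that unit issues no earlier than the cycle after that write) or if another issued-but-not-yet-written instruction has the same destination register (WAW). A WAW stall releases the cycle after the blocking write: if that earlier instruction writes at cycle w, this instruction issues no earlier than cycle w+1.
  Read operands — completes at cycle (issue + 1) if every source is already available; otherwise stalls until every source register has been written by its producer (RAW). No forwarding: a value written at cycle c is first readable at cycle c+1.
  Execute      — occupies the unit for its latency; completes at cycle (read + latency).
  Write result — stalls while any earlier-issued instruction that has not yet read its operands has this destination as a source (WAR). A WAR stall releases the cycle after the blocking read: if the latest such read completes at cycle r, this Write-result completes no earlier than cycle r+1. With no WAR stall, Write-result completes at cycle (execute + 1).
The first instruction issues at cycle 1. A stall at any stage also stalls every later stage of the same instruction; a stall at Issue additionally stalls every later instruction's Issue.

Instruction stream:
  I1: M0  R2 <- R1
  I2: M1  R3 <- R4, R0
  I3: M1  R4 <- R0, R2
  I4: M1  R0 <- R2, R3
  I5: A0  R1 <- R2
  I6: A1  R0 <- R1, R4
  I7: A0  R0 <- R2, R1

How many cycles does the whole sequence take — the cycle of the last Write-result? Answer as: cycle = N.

cycle 1: I1 dispatched to M0
cycle 2: I1 operands ready, I2 dispatched to M1
cycle 3: I2 operands ready
cycle 7: I1 complete
cycle 8: R2←I1, I2 complete
cycle 9: R3←I2
cycle 10: I3 dispatched to M1
cycle 11: I3 operands ready
cycle 16: I3 complete
cycle 17: R4←I3
cycle 18: I4 dispatched to M1
cycle 19: I4 operands ready, I5 dispatched to A0
cycle 20: I5 operands ready
cycle 21: I5 complete
cycle 22: R1←I5
cycle 24: I4 complete
cycle 25: R0←I4
cycle 26: I6 dispatched to A1
cycle 27: I6 operands ready
cycle 29: I6 complete
cycle 30: R0←I6
cycle 31: I7 dispatched to A0
cycle 32: I7 operands ready
cycle 33: I7 complete
cycle 34: R0←I7

cycle = 34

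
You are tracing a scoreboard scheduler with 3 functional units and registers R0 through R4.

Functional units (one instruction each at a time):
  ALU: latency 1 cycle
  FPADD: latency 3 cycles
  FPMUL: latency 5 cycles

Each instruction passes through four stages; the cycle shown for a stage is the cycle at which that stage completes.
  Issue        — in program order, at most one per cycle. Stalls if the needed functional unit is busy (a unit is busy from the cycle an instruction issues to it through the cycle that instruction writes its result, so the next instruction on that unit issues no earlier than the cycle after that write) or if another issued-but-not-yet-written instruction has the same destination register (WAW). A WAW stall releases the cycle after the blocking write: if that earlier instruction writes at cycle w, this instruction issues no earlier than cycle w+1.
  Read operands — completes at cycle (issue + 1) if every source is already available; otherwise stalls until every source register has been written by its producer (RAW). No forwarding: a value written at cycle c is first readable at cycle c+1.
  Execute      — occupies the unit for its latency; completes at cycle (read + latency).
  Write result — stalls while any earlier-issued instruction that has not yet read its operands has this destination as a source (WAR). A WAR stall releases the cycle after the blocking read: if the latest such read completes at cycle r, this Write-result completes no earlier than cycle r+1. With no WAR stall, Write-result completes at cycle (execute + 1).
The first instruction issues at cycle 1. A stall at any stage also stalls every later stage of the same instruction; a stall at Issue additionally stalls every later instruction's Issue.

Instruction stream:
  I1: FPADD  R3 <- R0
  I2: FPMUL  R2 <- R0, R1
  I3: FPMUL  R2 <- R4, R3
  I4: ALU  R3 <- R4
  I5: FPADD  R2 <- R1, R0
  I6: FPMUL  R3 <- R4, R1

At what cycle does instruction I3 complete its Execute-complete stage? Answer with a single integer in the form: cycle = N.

c1: I1 dispatched to FPADD
c2: I1 operands ready | I2 dispatched to FPMUL
c3: I2 operands ready
c5: I1 complete
c6: R3←I1
c8: I2 complete
c9: R2←I2
c10: I3 dispatched to FPMUL
c11: I3 operands ready | I4 dispatched to ALU
c12: I4 operands ready
c13: I4 complete
c14: R3←I4
c16: I3 complete
c17: R2←I3
c18: I5 dispatched to FPADD
c19: I5 operands ready | I6 dispatched to FPMUL
c20: I6 operands ready
c22: I5 complete
c23: R2←I5
c25: I6 complete
c26: R3←I6

cycle = 16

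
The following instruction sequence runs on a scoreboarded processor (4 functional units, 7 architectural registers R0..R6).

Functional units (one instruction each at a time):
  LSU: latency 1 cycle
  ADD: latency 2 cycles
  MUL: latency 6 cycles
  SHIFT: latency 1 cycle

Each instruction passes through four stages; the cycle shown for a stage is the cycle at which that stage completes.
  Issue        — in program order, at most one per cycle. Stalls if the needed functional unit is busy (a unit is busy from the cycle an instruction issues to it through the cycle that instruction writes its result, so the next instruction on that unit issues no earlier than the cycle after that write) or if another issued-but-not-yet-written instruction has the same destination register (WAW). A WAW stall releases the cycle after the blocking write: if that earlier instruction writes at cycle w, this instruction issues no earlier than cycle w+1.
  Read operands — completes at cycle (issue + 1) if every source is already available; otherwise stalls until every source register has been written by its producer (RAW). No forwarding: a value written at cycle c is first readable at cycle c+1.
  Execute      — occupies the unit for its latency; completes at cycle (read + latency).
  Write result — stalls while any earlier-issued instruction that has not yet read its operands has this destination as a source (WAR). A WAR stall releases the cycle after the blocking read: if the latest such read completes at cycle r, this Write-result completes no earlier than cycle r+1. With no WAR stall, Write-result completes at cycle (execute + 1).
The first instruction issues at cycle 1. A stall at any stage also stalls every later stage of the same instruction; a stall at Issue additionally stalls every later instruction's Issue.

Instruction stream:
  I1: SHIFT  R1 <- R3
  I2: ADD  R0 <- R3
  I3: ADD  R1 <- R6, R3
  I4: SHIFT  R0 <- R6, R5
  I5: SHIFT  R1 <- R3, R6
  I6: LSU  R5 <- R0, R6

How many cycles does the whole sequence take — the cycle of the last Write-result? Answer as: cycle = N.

cycle = 16

[1] I1 dispatched to SHIFT
[2] I1 operands ready | I2 dispatched to ADD
[3] I1 complete | I2 operands ready
[4] R1←I1
[5] I2 complete
[6] R0←I2
[7] I3 dispatched to ADD
[8] I3 operands ready | I4 dispatched to SHIFT
[9] I4 operands ready
[10] I3 complete | I4 complete
[11] R1←I3 | R0←I4
[12] I5 dispatched to SHIFT
[13] I5 operands ready | I6 dispatched to LSU
[14] I5 complete | I6 operands ready
[15] R1←I5 | I6 complete
[16] R5←I6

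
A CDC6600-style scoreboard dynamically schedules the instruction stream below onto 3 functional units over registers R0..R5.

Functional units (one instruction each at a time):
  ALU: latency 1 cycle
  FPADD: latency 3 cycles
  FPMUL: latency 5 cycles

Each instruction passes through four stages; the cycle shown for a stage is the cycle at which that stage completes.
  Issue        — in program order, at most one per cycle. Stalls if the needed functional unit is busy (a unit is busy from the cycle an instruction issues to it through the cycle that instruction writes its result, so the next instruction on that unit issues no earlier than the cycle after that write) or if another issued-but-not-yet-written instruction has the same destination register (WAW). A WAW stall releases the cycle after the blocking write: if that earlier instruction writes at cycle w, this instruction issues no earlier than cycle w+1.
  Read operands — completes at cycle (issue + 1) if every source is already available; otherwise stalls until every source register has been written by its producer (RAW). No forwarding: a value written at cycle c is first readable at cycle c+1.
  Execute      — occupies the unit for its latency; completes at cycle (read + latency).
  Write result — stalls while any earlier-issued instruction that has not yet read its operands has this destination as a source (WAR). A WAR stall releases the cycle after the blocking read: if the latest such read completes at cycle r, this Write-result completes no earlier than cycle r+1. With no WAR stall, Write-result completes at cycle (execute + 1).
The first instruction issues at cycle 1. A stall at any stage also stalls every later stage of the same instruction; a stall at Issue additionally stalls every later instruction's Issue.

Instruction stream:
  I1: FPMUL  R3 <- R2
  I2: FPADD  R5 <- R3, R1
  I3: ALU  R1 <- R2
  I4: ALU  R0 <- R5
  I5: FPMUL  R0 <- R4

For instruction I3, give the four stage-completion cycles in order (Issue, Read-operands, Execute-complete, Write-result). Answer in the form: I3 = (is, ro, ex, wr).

t=1  I1 dispatched to FPMUL
t=2  I1 operands ready; I2 dispatched to FPADD
t=3  I3 dispatched to ALU
t=4  I3 operands ready
t=5  I3 complete
t=7  I1 complete
t=8  R3←I1
t=9  I2 operands ready
t=10  R1←I3
t=11  I4 dispatched to ALU
t=12  I2 complete
t=13  R5←I2
t=14  I4 operands ready
t=15  I4 complete
t=16  R0←I4
t=17  I5 dispatched to FPMUL
t=18  I5 operands ready
t=23  I5 complete
t=24  R0←I5

I3 = (3, 4, 5, 10)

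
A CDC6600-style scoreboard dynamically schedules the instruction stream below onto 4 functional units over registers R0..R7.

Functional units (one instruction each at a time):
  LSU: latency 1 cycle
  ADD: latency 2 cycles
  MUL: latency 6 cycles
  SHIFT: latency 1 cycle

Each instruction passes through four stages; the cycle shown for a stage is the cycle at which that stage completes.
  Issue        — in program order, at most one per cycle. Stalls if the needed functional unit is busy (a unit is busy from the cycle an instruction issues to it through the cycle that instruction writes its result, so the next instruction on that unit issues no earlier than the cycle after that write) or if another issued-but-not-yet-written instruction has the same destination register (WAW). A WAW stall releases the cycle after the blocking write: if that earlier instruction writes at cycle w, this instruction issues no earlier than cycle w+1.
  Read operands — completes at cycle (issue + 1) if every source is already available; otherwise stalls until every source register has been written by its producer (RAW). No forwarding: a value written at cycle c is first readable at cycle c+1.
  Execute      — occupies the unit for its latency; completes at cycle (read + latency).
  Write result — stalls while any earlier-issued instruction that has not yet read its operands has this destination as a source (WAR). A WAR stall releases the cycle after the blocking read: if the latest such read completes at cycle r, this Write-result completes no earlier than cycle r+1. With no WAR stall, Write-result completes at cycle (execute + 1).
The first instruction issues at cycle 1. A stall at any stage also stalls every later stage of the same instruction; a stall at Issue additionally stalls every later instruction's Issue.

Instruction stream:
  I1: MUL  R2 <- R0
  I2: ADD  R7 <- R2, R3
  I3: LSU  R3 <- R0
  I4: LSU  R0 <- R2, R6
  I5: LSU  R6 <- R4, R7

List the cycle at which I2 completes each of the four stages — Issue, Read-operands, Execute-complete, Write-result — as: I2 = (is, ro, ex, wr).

I2 = (2, 10, 12, 13)

[I1] 1/2/8/9
[I2] 2/10/12/13  (RAW R2: wait I1 write@9)
[I3] 3/4/5/11  (WAR R3: wait I2 read@10)
[I4] 12/13/14/15  (struct: LSU busy until I3 writes@11)
[I5] 16/17/18/19  (struct: LSU busy until I4 writes@15)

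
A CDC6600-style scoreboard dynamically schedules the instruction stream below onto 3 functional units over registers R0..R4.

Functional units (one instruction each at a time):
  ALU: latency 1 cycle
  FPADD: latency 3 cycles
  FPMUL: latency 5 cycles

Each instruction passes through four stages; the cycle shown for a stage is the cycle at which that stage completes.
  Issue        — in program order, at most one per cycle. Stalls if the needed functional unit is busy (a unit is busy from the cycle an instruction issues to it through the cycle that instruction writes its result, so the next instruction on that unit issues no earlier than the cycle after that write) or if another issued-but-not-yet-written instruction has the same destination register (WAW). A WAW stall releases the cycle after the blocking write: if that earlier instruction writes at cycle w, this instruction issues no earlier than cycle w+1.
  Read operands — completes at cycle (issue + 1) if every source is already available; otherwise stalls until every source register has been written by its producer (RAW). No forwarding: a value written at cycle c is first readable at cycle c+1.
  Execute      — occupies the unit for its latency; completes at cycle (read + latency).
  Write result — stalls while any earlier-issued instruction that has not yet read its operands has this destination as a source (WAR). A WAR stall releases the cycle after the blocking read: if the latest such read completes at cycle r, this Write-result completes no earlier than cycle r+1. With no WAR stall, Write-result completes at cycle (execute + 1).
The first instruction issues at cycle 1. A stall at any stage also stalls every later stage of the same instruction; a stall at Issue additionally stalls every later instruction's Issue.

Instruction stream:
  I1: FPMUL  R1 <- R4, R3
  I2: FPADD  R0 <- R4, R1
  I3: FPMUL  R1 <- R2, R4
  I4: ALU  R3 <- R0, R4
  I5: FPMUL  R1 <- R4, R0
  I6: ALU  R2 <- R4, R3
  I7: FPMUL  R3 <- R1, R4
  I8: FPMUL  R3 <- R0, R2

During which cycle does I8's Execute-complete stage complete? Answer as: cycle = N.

  I1 | 1 | 2 | 7 | 8
  I2 | 2 | 9 | 12 | 13   RAW R1: wait I1 write@8
  I3 | 9 | 10 | 15 | 16   struct: FPMUL busy until I1 writes@8
  I4 | 10 | 14 | 15 | 16   RAW R0: wait I2 write@13
  I5 | 17 | 18 | 23 | 24   struct: FPMUL busy until I3 writes@16
  I6 | 18 | 19 | 20 | 21
  I7 | 25 | 26 | 31 | 32   struct: FPMUL busy until I5 writes@24
  I8 | 33 | 34 | 39 | 40   struct: FPMUL busy until I7 writes@32

cycle = 39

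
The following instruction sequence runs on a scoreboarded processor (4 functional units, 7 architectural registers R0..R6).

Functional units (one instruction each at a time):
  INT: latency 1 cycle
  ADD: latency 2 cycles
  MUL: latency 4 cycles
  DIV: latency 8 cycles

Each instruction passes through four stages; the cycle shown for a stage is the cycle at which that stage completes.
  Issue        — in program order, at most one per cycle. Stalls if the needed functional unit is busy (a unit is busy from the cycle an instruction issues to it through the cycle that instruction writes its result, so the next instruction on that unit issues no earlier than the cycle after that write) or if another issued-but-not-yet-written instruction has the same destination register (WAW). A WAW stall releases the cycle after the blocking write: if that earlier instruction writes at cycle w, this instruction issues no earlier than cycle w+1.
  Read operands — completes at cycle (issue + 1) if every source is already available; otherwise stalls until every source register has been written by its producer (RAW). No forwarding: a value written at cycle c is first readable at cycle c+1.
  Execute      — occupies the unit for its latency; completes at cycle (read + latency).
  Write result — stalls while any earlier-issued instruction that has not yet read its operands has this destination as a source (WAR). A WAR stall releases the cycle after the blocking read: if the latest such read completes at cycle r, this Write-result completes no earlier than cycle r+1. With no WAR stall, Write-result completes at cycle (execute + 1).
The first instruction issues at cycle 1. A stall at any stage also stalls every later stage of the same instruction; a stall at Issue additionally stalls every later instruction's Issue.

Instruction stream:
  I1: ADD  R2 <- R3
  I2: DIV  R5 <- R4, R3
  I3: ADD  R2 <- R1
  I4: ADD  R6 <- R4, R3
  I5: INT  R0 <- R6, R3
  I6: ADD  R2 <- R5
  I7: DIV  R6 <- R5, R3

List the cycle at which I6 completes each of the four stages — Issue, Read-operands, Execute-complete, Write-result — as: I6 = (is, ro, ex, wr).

I6 = (16, 17, 19, 20)

[1] I1 dispatched to ADD
[2] I1 operands ready · I2 dispatched to DIV
[3] I2 operands ready
[4] I1 complete
[5] R2←I1
[6] I3 dispatched to ADD
[7] I3 operands ready
[9] I3 complete
[10] R2←I3
[11] I2 complete · I4 dispatched to ADD
[12] R5←I2 · I4 operands ready · I5 dispatched to INT
[14] I4 complete
[15] R6←I4
[16] I5 operands ready · I6 dispatched to ADD
[17] I5 complete · I6 operands ready · I7 dispatched to DIV
[18] R0←I5 · I7 operands ready
[19] I6 complete
[20] R2←I6
[26] I7 complete
[27] R6←I7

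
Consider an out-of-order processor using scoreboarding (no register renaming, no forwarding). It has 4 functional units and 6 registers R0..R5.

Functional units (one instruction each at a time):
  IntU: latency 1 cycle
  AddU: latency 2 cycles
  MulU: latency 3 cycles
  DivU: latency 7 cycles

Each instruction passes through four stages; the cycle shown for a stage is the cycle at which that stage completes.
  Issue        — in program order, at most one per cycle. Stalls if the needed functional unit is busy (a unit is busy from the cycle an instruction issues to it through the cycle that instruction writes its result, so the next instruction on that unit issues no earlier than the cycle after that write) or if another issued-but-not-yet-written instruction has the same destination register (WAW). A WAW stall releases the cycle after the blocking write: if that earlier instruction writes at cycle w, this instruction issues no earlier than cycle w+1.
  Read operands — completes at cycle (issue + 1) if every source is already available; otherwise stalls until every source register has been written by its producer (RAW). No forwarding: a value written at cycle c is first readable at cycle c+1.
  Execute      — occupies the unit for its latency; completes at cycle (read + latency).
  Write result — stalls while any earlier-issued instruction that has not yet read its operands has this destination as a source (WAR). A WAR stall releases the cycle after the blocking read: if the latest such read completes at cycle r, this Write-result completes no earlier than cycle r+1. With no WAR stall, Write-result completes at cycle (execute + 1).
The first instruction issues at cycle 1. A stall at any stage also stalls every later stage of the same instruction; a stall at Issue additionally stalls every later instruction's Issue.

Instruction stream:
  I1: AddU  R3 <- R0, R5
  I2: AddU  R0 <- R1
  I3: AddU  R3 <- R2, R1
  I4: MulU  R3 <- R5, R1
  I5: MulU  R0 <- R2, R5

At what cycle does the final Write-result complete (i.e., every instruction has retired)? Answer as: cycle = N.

cycle = 27

I1  is:1  ro:2  ex:4  wr:5
I2  is:6  ro:7  ex:9  wr:10  — struct: AddU busy until I1 writes@5
I3  is:11  ro:12  ex:14  wr:15  — struct: AddU busy until I2 writes@10
I4  is:16  ro:17  ex:20  wr:21  — WAW R3: wait I3 write@15
I5  is:22  ro:23  ex:26  wr:27  — struct: MulU busy until I4 writes@21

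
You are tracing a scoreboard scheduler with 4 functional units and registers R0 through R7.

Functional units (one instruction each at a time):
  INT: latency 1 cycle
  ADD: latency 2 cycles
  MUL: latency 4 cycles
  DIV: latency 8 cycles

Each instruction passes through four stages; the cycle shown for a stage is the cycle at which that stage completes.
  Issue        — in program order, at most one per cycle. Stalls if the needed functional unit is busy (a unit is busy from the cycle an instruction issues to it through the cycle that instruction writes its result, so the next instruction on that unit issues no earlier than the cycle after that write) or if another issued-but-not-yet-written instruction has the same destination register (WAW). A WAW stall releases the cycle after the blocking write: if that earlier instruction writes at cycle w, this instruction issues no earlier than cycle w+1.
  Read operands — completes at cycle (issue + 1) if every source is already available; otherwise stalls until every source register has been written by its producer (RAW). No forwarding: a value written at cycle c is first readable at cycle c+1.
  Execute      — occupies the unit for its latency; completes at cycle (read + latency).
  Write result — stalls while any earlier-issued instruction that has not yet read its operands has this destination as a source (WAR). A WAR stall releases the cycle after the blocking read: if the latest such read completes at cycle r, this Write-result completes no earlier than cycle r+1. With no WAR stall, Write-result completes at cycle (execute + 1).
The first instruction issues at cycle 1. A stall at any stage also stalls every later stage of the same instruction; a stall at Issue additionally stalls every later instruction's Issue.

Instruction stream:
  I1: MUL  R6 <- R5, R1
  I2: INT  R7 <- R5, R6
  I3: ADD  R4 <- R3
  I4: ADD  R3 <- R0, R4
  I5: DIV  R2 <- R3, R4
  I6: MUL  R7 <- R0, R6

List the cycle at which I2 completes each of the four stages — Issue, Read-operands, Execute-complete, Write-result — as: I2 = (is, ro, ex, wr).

[1] I1→MUL
[2] I1 RO; I2→INT
[3] I3→ADD
[4] I3 RO
[6] I1 EX; I3 EX
[7] I1 WR R6; I3 WR R4
[8] I2 RO; I4→ADD
[9] I2 EX; I4 RO; I5→DIV
[10] I2 WR R7
[11] I4 EX; I6→MUL
[12] I4 WR R3; I6 RO
[13] I5 RO
[16] I6 EX
[17] I6 WR R7
[21] I5 EX
[22] I5 WR R2

I2 = (2, 8, 9, 10)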